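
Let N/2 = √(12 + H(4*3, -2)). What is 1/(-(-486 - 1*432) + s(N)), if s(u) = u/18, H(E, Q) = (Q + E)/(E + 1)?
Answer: 483327/443694103 - 9*√2158/887388206 ≈ 0.0010889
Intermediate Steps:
H(E, Q) = (E + Q)/(1 + E)
N = 2*√2158/13 (N = 2*√(12 + (4*3 - 2)/(1 + 4*3)) = 2*√(12 + (12 - 2)/(1 + 12)) = 2*√(12 + 10/13) = 2*√(166/13) = 2*(√2158/13) = 2*√2158/13 ≈ 7.1468)
s(u) = u/18 (s(u) = u*(1/18) = u/18)
1/(-(-486 - 1*432) + s(N)) = 1/(-(-486 - 1*432) + (2*√2158/13)/18) = 1/(-(-486 - 432) + √2158/117) = 1/(-1*(-918) + √2158/117) = 1/(918 + √2158/117)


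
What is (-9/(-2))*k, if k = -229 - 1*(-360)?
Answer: 1179/2 ≈ 589.50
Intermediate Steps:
k = 131 (k = -229 + 360 = 131)
(-9/(-2))*k = -9/(-2)*131 = -9*(-½)*131 = (9/2)*131 = 1179/2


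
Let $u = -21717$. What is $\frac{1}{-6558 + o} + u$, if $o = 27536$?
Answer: $- \frac{455579225}{20978} \approx -21717.0$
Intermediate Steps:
$\frac{1}{-6558 + o} + u = \frac{1}{-6558 + 27536} - 21717 = \frac{1}{20978} - 21717 = - \frac{455579225}{20978}$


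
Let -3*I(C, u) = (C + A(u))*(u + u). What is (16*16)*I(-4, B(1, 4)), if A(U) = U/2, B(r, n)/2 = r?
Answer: 1024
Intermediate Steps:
B(r, n) = 2*r
A(U) = U/2 (A(U) = U*(1/2) = U/2)
I(C, u) = -2*u*(C + u/2)/3 (I(C, u) = -(C + u/2)*(u + u)/3 = -(C + u/2)*2*u/3 = -2*u*(C + u/2)/3)
(16*16)*I(-4, B(1, 4)) = (16*16)*(-2*1*(2*1 + 2*(-4))/3) = 256*(-1/3*2*(2 - 8)) = 256*(-1/3*2*(-6)) = 256*4 = 1024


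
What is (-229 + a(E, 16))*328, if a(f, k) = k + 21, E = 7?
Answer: -62976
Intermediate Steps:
a(f, k) = 21 + k
(-229 + a(E, 16))*328 = (-229 + (21 + 16))*328 = (-229 + 37)*328 = -192*328 = -62976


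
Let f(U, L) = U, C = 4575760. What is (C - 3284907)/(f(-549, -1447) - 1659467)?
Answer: -1290853/1660016 ≈ -0.77761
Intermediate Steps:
(C - 3284907)/(f(-549, -1447) - 1659467) = (4575760 - 3284907)/(-549 - 1659467) = 1290853/(-1660016) = 1290853*(-1/1660016) = -1290853/1660016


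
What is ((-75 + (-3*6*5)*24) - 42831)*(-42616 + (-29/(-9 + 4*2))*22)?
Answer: 1891780548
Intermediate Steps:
((-75 + (-3*6*5)*24) - 42831)*(-42616 + (-29/(-9 + 4*2))*22) = ((-75 - 18*5*24) - 42831)*(-42616 + (-29/(-9 + 8))*22) = ((-75 - 90*24) - 42831)*(-42616 + (-29/(-1))*22) = ((-75 - 2160) - 42831)*(-42616 - 1*(-29)*22) = (-2235 - 42831)*(-42616 + 29*22) = -45066*(-42616 + 638) = -45066*(-41978) = 1891780548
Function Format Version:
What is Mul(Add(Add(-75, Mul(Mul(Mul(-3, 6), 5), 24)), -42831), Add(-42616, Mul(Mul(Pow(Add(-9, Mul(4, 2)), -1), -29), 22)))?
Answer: 1891780548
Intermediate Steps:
Mul(Add(Add(-75, Mul(Mul(Mul(-3, 6), 5), 24)), -42831), Add(-42616, Mul(Mul(Pow(Add(-9, Mul(4, 2)), -1), -29), 22))) = Mul(Add(Add(-75, Mul(Mul(-18, 5), 24)), -42831), Add(-42616, Mul(Mul(Pow(Add(-9, 8), -1), -29), 22))) = Mul(Add(Add(-75, Mul(-90, 24)), -42831), Add(-42616, Mul(Mul(Pow(-1, -1), -29), 22))) = Mul(Add(Add(-75, -2160), -42831), Add(-42616, Mul(Mul(-1, -29), 22))) = Mul(Add(-2235, -42831), Add(-42616, Mul(29, 22))) = Mul(-45066, Add(-42616, 638)) = Mul(-45066, -41978) = 1891780548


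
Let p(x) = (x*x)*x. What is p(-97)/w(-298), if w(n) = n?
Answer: 912673/298 ≈ 3062.7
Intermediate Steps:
p(x) = x³ (p(x) = x²*x = x³)
p(-97)/w(-298) = (-97)³/(-298) = -912673*(-1/298) = 912673/298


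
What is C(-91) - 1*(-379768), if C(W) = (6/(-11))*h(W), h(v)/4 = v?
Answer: 4179632/11 ≈ 3.7997e+5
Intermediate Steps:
h(v) = 4*v
C(W) = -24*W/11 (C(W) = (6/(-11))*(4*W) = (6*(-1/11))*(4*W) = -24*W/11)
C(-91) - 1*(-379768) = -24/11*(-91) - 1*(-379768) = 2184/11 + 379768 = 4179632/11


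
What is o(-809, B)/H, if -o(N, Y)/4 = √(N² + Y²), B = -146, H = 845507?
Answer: -4*√675797/845507 ≈ -0.0038891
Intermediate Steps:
o(N, Y) = -4*√(N² + Y²)
o(-809, B)/H = -4*√((-809)² + (-146)²)/845507 = -4*√(654481 + 21316)*(1/845507) = -4*√675797*(1/845507) = -4*√675797/845507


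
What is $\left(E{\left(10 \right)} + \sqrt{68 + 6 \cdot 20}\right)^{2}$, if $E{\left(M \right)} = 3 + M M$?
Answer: $10797 + 412 \sqrt{47} \approx 13622.0$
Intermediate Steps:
$E{\left(M \right)} = 3 + M^{2}$
$\left(E{\left(10 \right)} + \sqrt{68 + 6 \cdot 20}\right)^{2} = \left(\left(3 + 10^{2}\right) + \sqrt{68 + 6 \cdot 20}\right)^{2} = \left(\left(3 + 100\right) + \sqrt{68 + 120}\right)^{2} = \left(103 + \sqrt{188}\right)^{2} = \left(103 + 2 \sqrt{47}\right)^{2}$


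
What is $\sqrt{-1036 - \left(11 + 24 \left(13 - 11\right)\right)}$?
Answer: $i \sqrt{1095} \approx 33.091 i$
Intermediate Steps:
$\sqrt{-1036 - \left(11 + 24 \left(13 - 11\right)\right)} = \sqrt{-1036 - 59} = \sqrt{-1095} = i \sqrt{1095}$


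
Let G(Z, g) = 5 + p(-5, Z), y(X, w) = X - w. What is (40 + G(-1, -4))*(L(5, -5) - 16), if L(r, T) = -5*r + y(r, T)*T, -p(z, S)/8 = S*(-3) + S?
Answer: -2639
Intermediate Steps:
p(z, S) = 16*S (p(z, S) = -8*(S*(-3) + S) = -8*(-3*S + S) = -(-16)*S = 16*S)
L(r, T) = -5*r + T*(r - T) (L(r, T) = -5*r + (r - T)*T = -5*r + T*(r - T))
G(Z, g) = 5 + 16*Z
(40 + G(-1, -4))*(L(5, -5) - 16) = (40 + (5 + 16*(-1)))*((-5*5 - 1*(-5)*(-5 - 1*5)) - 16) = (40 + (5 - 16))*((-25 - 1*(-5)*(-5 - 5)) - 16) = (40 - 11)*((-25 - 1*(-5)*(-10)) - 16) = 29*((-25 - 50) - 16) = 29*(-75 - 16) = 29*(-91) = -2639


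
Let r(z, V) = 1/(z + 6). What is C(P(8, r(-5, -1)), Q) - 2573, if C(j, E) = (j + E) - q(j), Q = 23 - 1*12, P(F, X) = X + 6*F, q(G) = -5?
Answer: -2508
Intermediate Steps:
r(z, V) = 1/(6 + z)
Q = 11 (Q = 23 - 12 = 11)
C(j, E) = 5 + E + j (C(j, E) = (j + E) - 1*(-5) = (E + j) + 5 = 5 + E + j)
C(P(8, r(-5, -1)), Q) - 2573 = (5 + 11 + (1/(6 - 5) + 6*8)) - 2573 = (5 + 11 + (1/1 + 48)) - 2573 = (5 + 11 + (1 + 48)) - 2573 = (5 + 11 + 49) - 2573 = 65 - 2573 = -2508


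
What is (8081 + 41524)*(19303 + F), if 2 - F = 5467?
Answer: 686433990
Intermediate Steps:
F = -5465 (F = 2 - 1*5467 = 2 - 5467 = -5465)
(8081 + 41524)*(19303 + F) = (8081 + 41524)*(19303 - 5465) = 49605*13838 = 686433990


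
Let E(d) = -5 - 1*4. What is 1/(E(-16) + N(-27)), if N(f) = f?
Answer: -1/36 ≈ -0.027778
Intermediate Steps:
E(d) = -9 (E(d) = -5 - 4 = -9)
1/(E(-16) + N(-27)) = 1/(-9 - 27) = 1/(-36) = -1/36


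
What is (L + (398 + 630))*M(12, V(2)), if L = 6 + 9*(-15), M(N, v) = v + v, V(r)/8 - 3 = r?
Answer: 71920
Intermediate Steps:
V(r) = 24 + 8*r
M(N, v) = 2*v
L = -129 (L = 6 - 135 = -129)
(L + (398 + 630))*M(12, V(2)) = (-129 + (398 + 630))*(2*(24 + 8*2)) = (-129 + 1028)*(2*(24 + 16)) = 899*(2*40) = 899*80 = 71920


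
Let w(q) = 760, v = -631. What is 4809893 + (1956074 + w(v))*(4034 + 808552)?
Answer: 1590100722617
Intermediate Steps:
4809893 + (1956074 + w(v))*(4034 + 808552) = 4809893 + (1956074 + 760)*(4034 + 808552) = 4809893 + 1956834*812586 = 4809893 + 1590095912724 = 1590100722617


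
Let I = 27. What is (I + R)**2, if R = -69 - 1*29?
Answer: 5041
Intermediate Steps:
R = -98 (R = -69 - 29 = -98)
(I + R)**2 = (27 - 98)**2 = (-71)**2 = 5041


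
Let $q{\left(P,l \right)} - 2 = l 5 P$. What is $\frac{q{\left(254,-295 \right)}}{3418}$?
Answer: $- \frac{187324}{1709} \approx -109.61$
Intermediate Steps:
$q{\left(P,l \right)} = 2 + 5 P l$ ($q{\left(P,l \right)} = 2 + l 5 P = 2 + 5 P l$)
$\frac{q{\left(254,-295 \right)}}{3418} = \frac{2 + 5 \cdot 254 \left(-295\right)}{3418} = \left(2 - 374650\right) \frac{1}{3418} = \left(-374648\right) \frac{1}{3418} = - \frac{187324}{1709}$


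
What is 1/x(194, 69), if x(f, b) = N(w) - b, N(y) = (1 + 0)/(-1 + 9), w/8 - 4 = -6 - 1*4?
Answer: -8/551 ≈ -0.014519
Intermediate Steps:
w = -48 (w = 32 + 8*(-6 - 1*4) = 32 + 8*(-6 - 4) = 32 + 8*(-10) = 32 - 80 = -48)
N(y) = 1/8
x(f, b) = 1/8 - b
1/x(194, 69) = 1/(1/8 - 1*69) = 1/(1/8 - 69) = 1/(-551/8) = -8/551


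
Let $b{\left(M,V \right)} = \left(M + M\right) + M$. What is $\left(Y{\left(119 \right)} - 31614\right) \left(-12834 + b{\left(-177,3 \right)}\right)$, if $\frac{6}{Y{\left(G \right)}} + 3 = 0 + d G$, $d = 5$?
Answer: $\frac{125066208465}{296} \approx 4.2252 \cdot 10^{8}$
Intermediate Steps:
$b{\left(M,V \right)} = 3 M$ ($b{\left(M,V \right)} = 2 M + M = 3 M$)
$Y{\left(G \right)} = \frac{6}{-3 + 5 G}$ ($Y{\left(G \right)} = \frac{6}{-3 + \left(0 + 5 G\right)} = \frac{6}{-3 + 5 G}$)
$\left(Y{\left(119 \right)} - 31614\right) \left(-12834 + b{\left(-177,3 \right)}\right) = \left(\frac{6}{-3 + 5 \cdot 119} - 31614\right) \left(-12834 + 3 \left(-177\right)\right) = \left(\frac{6}{-3 + 595} - 31614\right) \left(-12834 - 531\right) = \left(\frac{6}{592} - 31614\right) \left(-13365\right) = \left(6 \cdot \frac{1}{592} - 31614\right) \left(-13365\right) = \left(\frac{3}{296} - 31614\right) \left(-13365\right) = \left(- \frac{9357741}{296}\right) \left(-13365\right) = \frac{125066208465}{296}$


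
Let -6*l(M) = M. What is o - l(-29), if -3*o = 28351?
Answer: -56731/6 ≈ -9455.2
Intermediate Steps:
o = -28351/3 (o = -⅓*28351 = -28351/3 ≈ -9450.3)
l(M) = -M/6
o - l(-29) = -28351/3 - (-1)*(-29)/6 = -28351/3 - 1*29/6 = -28351/3 - 29/6 = -56731/6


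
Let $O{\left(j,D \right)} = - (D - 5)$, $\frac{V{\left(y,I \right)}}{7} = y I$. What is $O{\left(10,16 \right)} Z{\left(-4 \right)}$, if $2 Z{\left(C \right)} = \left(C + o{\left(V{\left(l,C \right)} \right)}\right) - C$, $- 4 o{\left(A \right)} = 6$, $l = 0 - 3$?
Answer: $\frac{33}{4} \approx 8.25$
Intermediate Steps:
$l = -3$ ($l = 0 - 3 = -3$)
$V{\left(y,I \right)} = 7 I y$ ($V{\left(y,I \right)} = 7 y I = 7 I y$)
$o{\left(A \right)} = - \frac{3}{2}$ ($o{\left(A \right)} = \left(- \frac{1}{4}\right) 6 = - \frac{3}{2}$)
$Z{\left(C \right)} = - \frac{3}{4}$ ($Z{\left(C \right)} = \frac{\left(C - \frac{3}{2}\right) - C}{2} = \frac{\left(- \frac{3}{2} + C\right) - C}{2} = \frac{1}{2} \left(- \frac{3}{2}\right) = - \frac{3}{4}$)
$O{\left(j,D \right)} = 5 - D$ ($O{\left(j,D \right)} = - (-5 + D) = 5 - D$)
$O{\left(10,16 \right)} Z{\left(-4 \right)} = \left(5 - 16\right) \left(- \frac{3}{4}\right) = \left(-11\right) \left(- \frac{3}{4}\right) = \frac{33}{4}$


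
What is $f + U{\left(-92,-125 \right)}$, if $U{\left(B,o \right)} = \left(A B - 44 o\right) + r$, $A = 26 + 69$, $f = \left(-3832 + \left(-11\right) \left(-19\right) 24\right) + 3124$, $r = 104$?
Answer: $1172$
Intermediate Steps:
$f = 4308$ ($f = \left(-3832 + 209 \cdot 24\right) + 3124 = \left(-3832 + 5016\right) + 3124 = 1184 + 3124 = 4308$)
$A = 95$
$U{\left(B,o \right)} = 104 - 44 o + 95 B$ ($U{\left(B,o \right)} = \left(95 B - 44 o\right) + 104 = \left(- 44 o + 95 B\right) + 104 = 104 - 44 o + 95 B$)
$f + U{\left(-92,-125 \right)} = 4308 + \left(104 - -5500 + 95 \left(-92\right)\right) = 4308 + \left(104 + 5500 - 8740\right) = 4308 - 3136 = 1172$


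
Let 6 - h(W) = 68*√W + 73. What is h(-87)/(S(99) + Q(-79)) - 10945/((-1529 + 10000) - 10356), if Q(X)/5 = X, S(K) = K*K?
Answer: 20564475/3546062 - 34*I*√87/4703 ≈ 5.7992 - 0.067432*I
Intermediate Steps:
S(K) = K²
h(W) = -67 - 68*√W (h(W) = 6 - (68*√W + 73) = 6 - (73 + 68*√W) = 6 + (-73 - 68*√W) = -67 - 68*√W)
Q(X) = 5*X
h(-87)/(S(99) + Q(-79)) - 10945/((-1529 + 10000) - 10356) = (-67 - 68*I*√87)/(99² + 5*(-79)) - 10945/((-1529 + 10000) - 10356) = (-67 - 68*I*√87)/(9801 - 395) - 10945/(8471 - 10356) = (-67 - 68*I*√87)/9406 - 10945/(-1885) = (-67 - 68*I*√87)*(1/9406) - 10945*(-1/1885) = (-67/9406 - 34*I*√87/4703) + 2189/377 = 20564475/3546062 - 34*I*√87/4703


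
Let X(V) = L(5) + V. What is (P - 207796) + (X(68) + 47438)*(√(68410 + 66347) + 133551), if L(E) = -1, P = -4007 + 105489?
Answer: 6344233941 + 142515*√14973 ≈ 6.3617e+9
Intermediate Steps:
P = 101482
X(V) = -1 + V
(P - 207796) + (X(68) + 47438)*(√(68410 + 66347) + 133551) = (101482 - 207796) + ((-1 + 68) + 47438)*(√(68410 + 66347) + 133551) = -106314 + (67 + 47438)*(√134757 + 133551) = -106314 + 47505*(3*√14973 + 133551) = -106314 + 47505*(133551 + 3*√14973) = -106314 + (6344340255 + 142515*√14973) = 6344233941 + 142515*√14973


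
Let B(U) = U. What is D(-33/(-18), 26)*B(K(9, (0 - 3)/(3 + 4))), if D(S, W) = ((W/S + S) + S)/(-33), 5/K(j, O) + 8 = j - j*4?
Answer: 589/7623 ≈ 0.077266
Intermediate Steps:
K(j, O) = 5/(-8 - 3*j) (K(j, O) = 5/(-8 + (j - j*4)) = 5/(-8 + (j - 4*j)) = 5/(-8 - 3*j))
D(S, W) = -2*S/33 - W/(33*S) (D(S, W) = ((S + W/S) + S)*(-1/33) = (2*S + W/S)*(-1/33) = -2*S/33 - W/(33*S))
D(-33/(-18), 26)*B(K(9, (0 - 3)/(3 + 4))) = ((-1*26 - 2*(-33/(-18))²)/(33*((-33/(-18)))))*(-5/(8 + 3*9)) = ((-26 - 2*(-33*(-1/18))²)/(33*((-33*(-1/18)))))*(-5/(8 + 27)) = ((-26 - 2*(11/6)²)/(33*(11/6)))*(-5/35) = ((1/33)*(6/11)*(-26 - 2*121/36))*(-5*1/35) = ((1/33)*(6/11)*(-26 - 121/18))*(-⅐) = ((1/33)*(6/11)*(-589/18))*(-⅐) = -589/1089*(-⅐) = 589/7623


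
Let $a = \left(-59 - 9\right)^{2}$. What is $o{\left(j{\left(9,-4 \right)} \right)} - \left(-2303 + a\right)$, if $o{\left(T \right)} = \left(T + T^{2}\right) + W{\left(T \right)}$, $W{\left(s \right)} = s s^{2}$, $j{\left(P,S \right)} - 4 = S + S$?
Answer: $-2373$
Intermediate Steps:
$j{\left(P,S \right)} = 4 + 2 S$ ($j{\left(P,S \right)} = 4 + \left(S + S\right) = 4 + 2 S$)
$W{\left(s \right)} = s^{3}$
$a = 4624$ ($a = \left(-68\right)^{2} = 4624$)
$o{\left(T \right)} = T + T^{2} + T^{3}$ ($o{\left(T \right)} = \left(T + T^{2}\right) + T^{3} = T + T^{2} + T^{3}$)
$o{\left(j{\left(9,-4 \right)} \right)} - \left(-2303 + a\right) = \left(4 + 2 \left(-4\right)\right) \left(1 + \left(4 + 2 \left(-4\right)\right) + \left(4 + 2 \left(-4\right)\right)^{2}\right) - \left(-2303 + 4624\right) = \left(4 - 8\right) \left(1 + \left(4 - 8\right) + \left(4 - 8\right)^{2}\right) - 2321 = - 4 \left(1 - 4 + \left(-4\right)^{2}\right) - 2321 = - 4 \left(1 - 4 + 16\right) - 2321 = \left(-4\right) 13 - 2321 = -52 - 2321 = -2373$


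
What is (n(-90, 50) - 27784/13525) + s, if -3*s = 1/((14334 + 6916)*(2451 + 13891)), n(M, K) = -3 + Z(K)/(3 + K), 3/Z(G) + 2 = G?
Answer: -603775670113367/119486412330000 ≈ -5.0531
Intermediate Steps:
Z(G) = 3/(-2 + G)
n(M, K) = -3 + 3/((-2 + K)*(3 + K)) (n(M, K) = -3 + (3/(-2 + K))/(3 + K) = -3 + 3/((-2 + K)*(3 + K)))
s = -1/1041802500 (s = -1/((2451 + 13891)*(14334 + 6916))/3 = -1/(3*(21250*16342)) = -⅓/347267500 = -⅓*1/347267500 = -1/1041802500 ≈ -9.5987e-10)
(n(-90, 50) - 27784/13525) + s = (3*(1 - (-2 + 50)*(3 + 50))/((-2 + 50)*(3 + 50)) - 27784/13525) - 1/1041802500 = (3*(1 - 1*48*53)/(48*53) - 27784*1/13525) - 1/1041802500 = (3*(1/48)*(1/53)*(1 - 2544) - 27784/13525) - 1/1041802500 = (3*(1/48)*(1/53)*(-2543) - 27784/13525) - 1/1041802500 = (-2543/848 - 27784/13525) - 1/1041802500 = -57954907/11469200 - 1/1041802500 = -603775670113367/119486412330000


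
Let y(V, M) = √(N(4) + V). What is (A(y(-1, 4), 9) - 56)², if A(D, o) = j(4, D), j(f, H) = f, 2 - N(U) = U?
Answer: 2704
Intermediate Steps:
N(U) = 2 - U
y(V, M) = √(-2 + V) (y(V, M) = √((2 - 1*4) + V) = √((2 - 4) + V) = √(-2 + V))
A(D, o) = 4
(A(y(-1, 4), 9) - 56)² = (4 - 56)² = (-52)² = 2704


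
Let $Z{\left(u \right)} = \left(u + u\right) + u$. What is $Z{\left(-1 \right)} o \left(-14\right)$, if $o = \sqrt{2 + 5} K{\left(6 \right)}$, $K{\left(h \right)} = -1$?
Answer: $- 42 \sqrt{7} \approx -111.12$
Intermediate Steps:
$Z{\left(u \right)} = 3 u$ ($Z{\left(u \right)} = 2 u + u = 3 u$)
$o = - \sqrt{7}$ ($o = \sqrt{2 + 5} \left(-1\right) = \sqrt{7} \left(-1\right) = - \sqrt{7} \approx -2.6458$)
$Z{\left(-1 \right)} o \left(-14\right) = 3 \left(-1\right) \left(- \sqrt{7}\right) \left(-14\right) = - 3 \left(- \sqrt{7}\right) \left(-14\right) = 3 \sqrt{7} \left(-14\right) = - 42 \sqrt{7}$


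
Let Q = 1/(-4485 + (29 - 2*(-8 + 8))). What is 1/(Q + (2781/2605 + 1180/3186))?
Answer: 313412760/450596137 ≈ 0.69555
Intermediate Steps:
Q = -1/4456 (Q = 1/(-4485 + (29 - 2*0)) = 1/(-4485 + (29 + 0)) = 1/(-4485 + 29) = 1/(-4456) = -1/4456 ≈ -0.00022442)
1/(Q + (2781/2605 + 1180/3186)) = 1/(-1/4456 + (2781/2605 + 1180/3186)) = 1/(-1/4456 + (2781*(1/2605) + 1180*(1/3186))) = 1/(-1/4456 + (2781/2605 + 10/27)) = 1/(-1/4456 + 101137/70335) = 1/(450596137/313412760) = 313412760/450596137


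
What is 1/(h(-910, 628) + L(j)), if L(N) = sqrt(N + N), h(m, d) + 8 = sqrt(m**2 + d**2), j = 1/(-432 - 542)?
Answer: 487/(-3896 + 974*sqrt(305621) + I*sqrt(487)) ≈ 0.00091103 - 3.761e-8*I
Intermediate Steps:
j = -1/974 (j = 1/(-974) = -1/974 ≈ -0.0010267)
h(m, d) = -8 + sqrt(d**2 + m**2) (h(m, d) = -8 + sqrt(m**2 + d**2) = -8 + sqrt(d**2 + m**2))
L(N) = sqrt(2)*sqrt(N) (L(N) = sqrt(2*N) = sqrt(2)*sqrt(N))
1/(h(-910, 628) + L(j)) = 1/((-8 + sqrt(628**2 + (-910)**2)) + sqrt(2)*sqrt(-1/974)) = 1/((-8 + sqrt(394384 + 828100)) + sqrt(2)*(I*sqrt(974)/974)) = 1/((-8 + sqrt(1222484)) + I*sqrt(487)/487) = 1/((-8 + 2*sqrt(305621)) + I*sqrt(487)/487) = 1/(-8 + 2*sqrt(305621) + I*sqrt(487)/487)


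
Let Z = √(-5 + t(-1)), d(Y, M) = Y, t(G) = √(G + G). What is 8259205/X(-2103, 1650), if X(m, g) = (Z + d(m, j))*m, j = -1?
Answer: 8259205/(2103*(2103 - √(-5 + I*√2))) ≈ 1.8678 + 0.0020056*I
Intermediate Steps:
t(G) = √2*√G (t(G) = √(2*G) = √2*√G)
Z = √(-5 + I*√2) (Z = √(-5 + √2*√(-1)) = √(-5 + √2*I) = √(-5 + I*√2) ≈ 0.31317 + 2.2579*I)
X(m, g) = m*(m + √(-5 + I*√2)) (X(m, g) = (√(-5 + I*√2) + m)*m = (m + √(-5 + I*√2))*m = m*(m + √(-5 + I*√2)))
8259205/X(-2103, 1650) = 8259205/((-2103*(-2103 + √(-5 + I*√2)))) = 8259205/(4422609 - 2103*√(-5 + I*√2))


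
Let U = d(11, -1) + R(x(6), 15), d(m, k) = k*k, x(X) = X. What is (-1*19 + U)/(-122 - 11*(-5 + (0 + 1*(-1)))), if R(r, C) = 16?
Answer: 1/28 ≈ 0.035714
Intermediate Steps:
d(m, k) = k²
U = 17 (U = (-1)² + 16 = 1 + 16 = 17)
(-1*19 + U)/(-122 - 11*(-5 + (0 + 1*(-1)))) = (-1*19 + 17)/(-122 - 11*(-5 + (0 + 1*(-1)))) = (-19 + 17)/(-122 - 11*(-5 + (0 - 1))) = -2/(-122 - 11*(-5 - 1)) = -2/(-122 - 11*(-6)) = -2/(-122 + 66) = -2/(-56) = -2*(-1/56) = 1/28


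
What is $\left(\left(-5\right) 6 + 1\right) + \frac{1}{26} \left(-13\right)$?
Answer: $- \frac{59}{2} \approx -29.5$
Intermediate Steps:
$\left(\left(-5\right) 6 + 1\right) + \frac{1}{26} \left(-13\right) = \left(-30 + 1\right) + \frac{1}{26} \left(-13\right) = -29 - \frac{1}{2} = - \frac{59}{2}$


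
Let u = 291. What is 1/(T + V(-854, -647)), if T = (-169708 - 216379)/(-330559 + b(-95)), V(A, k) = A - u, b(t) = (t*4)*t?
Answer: -294459/336769468 ≈ -0.00087436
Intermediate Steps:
b(t) = 4*t**2 (b(t) = (4*t)*t = 4*t**2)
V(A, k) = -291 + A (V(A, k) = A - 1*291 = A - 291 = -291 + A)
T = 386087/294459 (T = (-169708 - 216379)/(-330559 + 4*(-95)**2) = -386087/(-330559 + 4*9025) = -386087/(-330559 + 36100) = -386087/(-294459) = -386087*(-1/294459) = 386087/294459 ≈ 1.3112)
1/(T + V(-854, -647)) = 1/(386087/294459 + (-291 - 854)) = 1/(386087/294459 - 1145) = 1/(-336769468/294459) = -294459/336769468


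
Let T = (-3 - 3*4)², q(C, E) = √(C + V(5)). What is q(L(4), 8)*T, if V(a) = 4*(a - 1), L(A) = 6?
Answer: 225*√22 ≈ 1055.3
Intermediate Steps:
V(a) = -4 + 4*a (V(a) = 4*(-1 + a) = -4 + 4*a)
q(C, E) = √(16 + C) (q(C, E) = √(C + (-4 + 4*5)) = √(C + (-4 + 20)) = √(C + 16) = √(16 + C))
T = 225 (T = (-3 - 12)² = (-15)² = 225)
q(L(4), 8)*T = √(16 + 6)*225 = √22*225 = 225*√22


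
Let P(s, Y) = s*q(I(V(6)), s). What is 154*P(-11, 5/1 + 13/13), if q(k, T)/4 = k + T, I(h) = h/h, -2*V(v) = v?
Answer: 67760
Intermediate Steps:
V(v) = -v/2
I(h) = 1
q(k, T) = 4*T + 4*k (q(k, T) = 4*(k + T) = 4*(T + k) = 4*T + 4*k)
P(s, Y) = s*(4 + 4*s) (P(s, Y) = s*(4*s + 4*1) = s*(4*s + 4) = s*(4 + 4*s))
154*P(-11, 5/1 + 13/13) = 154*(4*(-11)*(1 - 11)) = 154*(4*(-11)*(-10)) = 154*440 = 67760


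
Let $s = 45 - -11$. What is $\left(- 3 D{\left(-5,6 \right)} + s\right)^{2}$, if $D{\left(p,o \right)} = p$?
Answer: $5041$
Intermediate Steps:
$s = 56$ ($s = 45 + 11 = 56$)
$\left(- 3 D{\left(-5,6 \right)} + s\right)^{2} = \left(\left(-3\right) \left(-5\right) + 56\right)^{2} = \left(15 + 56\right)^{2} = 71^{2} = 5041$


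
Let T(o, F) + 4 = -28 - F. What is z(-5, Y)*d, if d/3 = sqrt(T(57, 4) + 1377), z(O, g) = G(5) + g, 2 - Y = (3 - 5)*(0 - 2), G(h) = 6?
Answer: 36*sqrt(149) ≈ 439.44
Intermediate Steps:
Y = -2 (Y = 2 - (3 - 5)*(0 - 2) = 2 - (-2)*(-2) = 2 - 1*4 = 2 - 4 = -2)
T(o, F) = -32 - F (T(o, F) = -4 + (-28 - F) = -32 - F)
z(O, g) = 6 + g
d = 9*sqrt(149) (d = 3*sqrt((-32 - 1*4) + 1377) = 3*sqrt((-32 - 4) + 1377) = 3*sqrt(-36 + 1377) = 3*sqrt(1341) = 3*(3*sqrt(149)) = 9*sqrt(149) ≈ 109.86)
z(-5, Y)*d = (6 - 2)*(9*sqrt(149)) = 4*(9*sqrt(149)) = 36*sqrt(149)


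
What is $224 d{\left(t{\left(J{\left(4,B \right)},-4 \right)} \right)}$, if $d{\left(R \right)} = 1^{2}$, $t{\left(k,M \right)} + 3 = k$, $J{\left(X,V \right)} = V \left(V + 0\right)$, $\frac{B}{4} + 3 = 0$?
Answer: $224$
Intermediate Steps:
$B = -12$ ($B = -12 + 4 \cdot 0 = -12 + 0 = -12$)
$J{\left(X,V \right)} = V^{2}$ ($J{\left(X,V \right)} = V V = V^{2}$)
$t{\left(k,M \right)} = -3 + k$
$d{\left(R \right)} = 1$
$224 d{\left(t{\left(J{\left(4,B \right)},-4 \right)} \right)} = 224 \cdot 1 = 224$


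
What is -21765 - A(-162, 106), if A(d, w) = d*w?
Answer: -4593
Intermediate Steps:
-21765 - A(-162, 106) = -21765 - (-162)*106 = -21765 - 1*(-17172) = -21765 + 17172 = -4593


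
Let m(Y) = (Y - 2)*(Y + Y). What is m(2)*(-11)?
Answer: 0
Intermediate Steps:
m(Y) = 2*Y*(-2 + Y) (m(Y) = (-2 + Y)*(2*Y) = 2*Y*(-2 + Y))
m(2)*(-11) = (2*2*(-2 + 2))*(-11) = (2*2*0)*(-11) = 0*(-11) = 0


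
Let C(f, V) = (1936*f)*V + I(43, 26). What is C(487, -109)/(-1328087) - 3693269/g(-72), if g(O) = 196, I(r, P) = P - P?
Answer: -4884839883555/260305052 ≈ -18766.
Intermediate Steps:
I(r, P) = 0
C(f, V) = 1936*V*f (C(f, V) = (1936*f)*V + 0 = 1936*V*f + 0 = 1936*V*f)
C(487, -109)/(-1328087) - 3693269/g(-72) = (1936*(-109)*487)/(-1328087) - 3693269/196 = -102768688*(-1/1328087) - 3693269*1/196 = 102768688/1328087 - 3693269/196 = -4884839883555/260305052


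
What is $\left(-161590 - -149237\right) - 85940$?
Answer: $-98293$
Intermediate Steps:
$\left(-161590 - -149237\right) - 85940 = \left(-161590 + 149237\right) - 85940 = -12353 - 85940 = -98293$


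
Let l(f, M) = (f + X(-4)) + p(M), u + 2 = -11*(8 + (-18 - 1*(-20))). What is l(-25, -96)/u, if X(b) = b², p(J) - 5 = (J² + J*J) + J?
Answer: -4583/28 ≈ -163.68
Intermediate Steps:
p(J) = 5 + J + 2*J² (p(J) = 5 + ((J² + J*J) + J) = 5 + ((J² + J²) + J) = 5 + (2*J² + J) = 5 + (J + 2*J²) = 5 + J + 2*J²)
u = -112 (u = -2 - 11*(8 + (-18 - 1*(-20))) = -2 - 11*(8 + (-18 + 20)) = -2 - 11*(8 + 2) = -2 - 11*10 = -2 - 110 = -112)
l(f, M) = 21 + M + f + 2*M² (l(f, M) = (f + (-4)²) + (5 + M + 2*M²) = (f + 16) + (5 + M + 2*M²) = (16 + f) + (5 + M + 2*M²) = 21 + M + f + 2*M²)
l(-25, -96)/u = (21 - 96 - 25 + 2*(-96)²)/(-112) = (21 - 96 - 25 + 2*9216)*(-1/112) = (21 - 96 - 25 + 18432)*(-1/112) = 18332*(-1/112) = -4583/28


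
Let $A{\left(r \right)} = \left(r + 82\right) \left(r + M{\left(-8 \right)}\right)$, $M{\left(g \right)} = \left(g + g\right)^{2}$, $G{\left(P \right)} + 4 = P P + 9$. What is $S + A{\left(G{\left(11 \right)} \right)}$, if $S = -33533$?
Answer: $45923$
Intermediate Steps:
$G{\left(P \right)} = 5 + P^{2}$ ($G{\left(P \right)} = -4 + \left(P P + 9\right) = -4 + \left(P^{2} + 9\right) = -4 + \left(9 + P^{2}\right) = 5 + P^{2}$)
$M{\left(g \right)} = 4 g^{2}$ ($M{\left(g \right)} = \left(2 g\right)^{2} = 4 g^{2}$)
$A{\left(r \right)} = \left(82 + r\right) \left(256 + r\right)$ ($A{\left(r \right)} = \left(r + 82\right) \left(r + 4 \left(-8\right)^{2}\right) = \left(82 + r\right) \left(r + 4 \cdot 64\right) = \left(82 + r\right) \left(r + 256\right) = \left(82 + r\right) \left(256 + r\right)$)
$S + A{\left(G{\left(11 \right)} \right)} = -33533 + \left(20992 + \left(5 + 11^{2}\right)^{2} + 338 \left(5 + 11^{2}\right)\right) = -33533 + \left(20992 + \left(5 + 121\right)^{2} + 338 \left(5 + 121\right)\right) = -33533 + \left(20992 + 126^{2} + 338 \cdot 126\right) = -33533 + \left(20992 + 15876 + 42588\right) = -33533 + 79456 = 45923$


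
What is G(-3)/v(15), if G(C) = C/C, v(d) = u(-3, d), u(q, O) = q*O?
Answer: -1/45 ≈ -0.022222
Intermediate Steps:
u(q, O) = O*q
v(d) = -3*d (v(d) = d*(-3) = -3*d)
G(C) = 1
G(-3)/v(15) = 1/(-3*15) = 1/(-45) = 1*(-1/45) = -1/45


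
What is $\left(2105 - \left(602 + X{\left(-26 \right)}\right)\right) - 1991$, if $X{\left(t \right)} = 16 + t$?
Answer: $-478$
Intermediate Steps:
$\left(2105 - \left(602 + X{\left(-26 \right)}\right)\right) - 1991 = \left(2105 - 592\right) - 1991 = 1513 - 1991 = -478$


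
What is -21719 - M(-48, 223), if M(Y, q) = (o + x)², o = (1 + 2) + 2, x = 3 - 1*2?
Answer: -21755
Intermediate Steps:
x = 1 (x = 3 - 2 = 1)
o = 5 (o = 3 + 2 = 5)
M(Y, q) = 36 (M(Y, q) = (5 + 1)² = 6² = 36)
-21719 - M(-48, 223) = -21719 - 1*36 = -21719 - 36 = -21755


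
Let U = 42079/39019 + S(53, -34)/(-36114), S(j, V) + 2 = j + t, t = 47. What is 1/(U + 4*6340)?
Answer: 704566083/17868553773452 ≈ 3.9431e-5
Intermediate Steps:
S(j, V) = 45 + j (S(j, V) = -2 + (j + 47) = -2 + (47 + j) = 45 + j)
U = 757908572/704566083 (U = 42079/39019 + (45 + 53)/(-36114) = 42079*(1/39019) + 98*(-1/36114) = 42079/39019 - 49/18057 = 757908572/704566083 ≈ 1.0757)
1/(U + 4*6340) = 1/(757908572/704566083 + 4*6340) = 1/(757908572/704566083 + 25360) = 1/(17868553773452/704566083) = 704566083/17868553773452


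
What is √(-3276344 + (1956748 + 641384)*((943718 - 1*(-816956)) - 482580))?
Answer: 4*√207540852754 ≈ 1.8223e+6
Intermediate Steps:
√(-3276344 + (1956748 + 641384)*((943718 - 1*(-816956)) - 482580)) = √(-3276344 + 2598132*((943718 + 816956) - 482580)) = √(-3276344 + 2598132*(1760674 - 482580)) = √(-3276344 + 2598132*1278094) = √(-3276344 + 3320656920408) = √3320653644064 = 4*√207540852754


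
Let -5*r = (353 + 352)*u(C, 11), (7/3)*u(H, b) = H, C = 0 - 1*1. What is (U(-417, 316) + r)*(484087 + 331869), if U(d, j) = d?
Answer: -2036626176/7 ≈ -2.9095e+8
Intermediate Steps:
C = -1 (C = 0 - 1 = -1)
u(H, b) = 3*H/7
r = 423/7 (r = -(353 + 352)*(3/7)*(-1)/5 = -141*(-3)/7 = -1/5*(-2115/7) = 423/7 ≈ 60.429)
(U(-417, 316) + r)*(484087 + 331869) = (-417 + 423/7)*(484087 + 331869) = -2496/7*815956 = -2036626176/7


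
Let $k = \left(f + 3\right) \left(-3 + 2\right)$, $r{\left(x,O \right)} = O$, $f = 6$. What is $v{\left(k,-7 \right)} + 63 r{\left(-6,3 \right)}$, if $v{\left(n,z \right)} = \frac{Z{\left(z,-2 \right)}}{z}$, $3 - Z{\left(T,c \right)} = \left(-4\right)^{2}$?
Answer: $\frac{1336}{7} \approx 190.86$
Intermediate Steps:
$Z{\left(T,c \right)} = -13$ ($Z{\left(T,c \right)} = 3 - \left(-4\right)^{2} = 3 - 16 = -13$)
$k = -9$ ($k = \left(6 + 3\right) \left(-3 + 2\right) = 9 \left(-1\right) = -9$)
$v{\left(n,z \right)} = - \frac{13}{z}$
$v{\left(k,-7 \right)} + 63 r{\left(-6,3 \right)} = - \frac{13}{-7} + 63 \cdot 3 = \left(-13\right) \left(- \frac{1}{7}\right) + 189 = \frac{13}{7} + 189 = \frac{1336}{7}$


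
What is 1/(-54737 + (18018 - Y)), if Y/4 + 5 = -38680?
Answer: 1/118021 ≈ 8.4731e-6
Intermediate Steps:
Y = -154740 (Y = -20 + 4*(-38680) = -20 - 154720 = -154740)
1/(-54737 + (18018 - Y)) = 1/(-54737 + (18018 - 1*(-154740))) = 1/(-54737 + (18018 + 154740)) = 1/(-54737 + 172758) = 1/118021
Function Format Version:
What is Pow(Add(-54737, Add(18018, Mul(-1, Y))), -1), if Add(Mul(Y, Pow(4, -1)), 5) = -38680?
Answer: Rational(1, 118021) ≈ 8.4731e-6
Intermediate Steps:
Y = -154740 (Y = Add(-20, Mul(4, -38680)) = Add(-20, -154720) = -154740)
Pow(Add(-54737, Add(18018, Mul(-1, Y))), -1) = Pow(Add(-54737, Add(18018, Mul(-1, -154740))), -1) = Pow(Add(-54737, Add(18018, 154740)), -1) = Pow(Add(-54737, 172758), -1) = Pow(118021, -1) = Rational(1, 118021)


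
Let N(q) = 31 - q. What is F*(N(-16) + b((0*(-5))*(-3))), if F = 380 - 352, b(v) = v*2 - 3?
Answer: 1232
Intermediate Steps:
b(v) = -3 + 2*v (b(v) = 2*v - 3 = -3 + 2*v)
F = 28
F*(N(-16) + b((0*(-5))*(-3))) = 28*((31 - 1*(-16)) + (-3 + 2*((0*(-5))*(-3)))) = 28*((31 + 16) + (-3 + 2*(0*(-3)))) = 28*(47 + (-3 + 2*0)) = 28*(47 + (-3 + 0)) = 28*(47 - 3) = 28*44 = 1232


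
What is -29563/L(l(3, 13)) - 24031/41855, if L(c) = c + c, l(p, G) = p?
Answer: -1237503551/251130 ≈ -4927.7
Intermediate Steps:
L(c) = 2*c
-29563/L(l(3, 13)) - 24031/41855 = -29563/(2*3) - 24031/41855 = -29563/6 - 24031*1/41855 = -29563*⅙ - 24031/41855 = -29563/6 - 24031/41855 = -1237503551/251130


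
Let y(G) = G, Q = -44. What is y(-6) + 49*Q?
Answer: -2162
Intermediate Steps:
y(-6) + 49*Q = -6 + 49*(-44) = -6 - 2156 = -2162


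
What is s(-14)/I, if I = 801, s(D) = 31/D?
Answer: -31/11214 ≈ -0.0027644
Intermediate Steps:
s(-14)/I = (31/(-14))/801 = (31*(-1/14))*(1/801) = -31/14*1/801 = -31/11214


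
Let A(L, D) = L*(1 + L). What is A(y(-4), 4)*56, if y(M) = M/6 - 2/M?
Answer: -70/9 ≈ -7.7778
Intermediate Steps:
y(M) = -2/M + M/6 (y(M) = M*(⅙) - 2/M = M/6 - 2/M = -2/M + M/6)
A(y(-4), 4)*56 = ((-2/(-4) + (⅙)*(-4))*(1 + (-2/(-4) + (⅙)*(-4))))*56 = ((-2*(-¼) - ⅔)*(1 + (-2*(-¼) - ⅔)))*56 = ((½ - ⅔)*(1 + (½ - ⅔)))*56 = -(1 - ⅙)/6*56 = -⅙*⅚*56 = -5/36*56 = -70/9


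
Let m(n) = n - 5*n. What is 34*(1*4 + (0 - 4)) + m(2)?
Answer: -8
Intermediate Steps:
m(n) = -4*n
34*(1*4 + (0 - 4)) + m(2) = 34*(1*4 + (0 - 4)) - 4*2 = 34*(4 - 4) - 8 = 34*0 - 8 = 0 - 8 = -8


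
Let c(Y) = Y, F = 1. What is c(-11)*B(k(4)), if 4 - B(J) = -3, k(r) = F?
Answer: -77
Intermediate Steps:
k(r) = 1
B(J) = 7 (B(J) = 4 - 1*(-3) = 4 + 3 = 7)
c(-11)*B(k(4)) = -11*7 = -77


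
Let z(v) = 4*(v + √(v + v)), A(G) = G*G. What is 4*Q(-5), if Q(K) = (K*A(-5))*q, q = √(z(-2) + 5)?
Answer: -500*√(-3 + 8*I) ≈ -832.47 - 1201.3*I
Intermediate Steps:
A(G) = G²
z(v) = 4*v + 4*√2*√v (z(v) = 4*(v + √(2*v)) = 4*(v + √2*√v) = 4*v + 4*√2*√v)
q = √(-3 + 8*I) (q = √((4*(-2) + 4*√2*√(-2)) + 5) = √((-8 + 4*√2*(I*√2)) + 5) = √((-8 + 8*I) + 5) = √(-3 + 8*I) ≈ 1.6649 + 2.4025*I)
Q(K) = 25*K*√(-3 + 8*I) (Q(K) = (K*(-5)²)*√(-3 + 8*I) = (K*25)*√(-3 + 8*I) = (25*K)*√(-3 + 8*I) = 25*K*√(-3 + 8*I))
4*Q(-5) = 4*(25*(-5)*√(-3 + 8*I)) = 4*(-125*√(-3 + 8*I)) = -500*√(-3 + 8*I)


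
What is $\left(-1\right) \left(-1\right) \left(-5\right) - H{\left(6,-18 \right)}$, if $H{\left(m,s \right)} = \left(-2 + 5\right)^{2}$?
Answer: $-14$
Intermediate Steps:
$H{\left(m,s \right)} = 9$ ($H{\left(m,s \right)} = 3^{2} = 9$)
$\left(-1\right) \left(-1\right) \left(-5\right) - H{\left(6,-18 \right)} = \left(-1\right) \left(-1\right) \left(-5\right) - 9 = 1 \left(-5\right) - 9 = -5 - 9 = -14$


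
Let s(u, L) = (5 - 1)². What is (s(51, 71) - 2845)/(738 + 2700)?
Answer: -943/1146 ≈ -0.82286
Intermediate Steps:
s(u, L) = 16 (s(u, L) = 4² = 16)
(s(51, 71) - 2845)/(738 + 2700) = (16 - 2845)/(738 + 2700) = -2829/3438 = -2829*1/3438 = -943/1146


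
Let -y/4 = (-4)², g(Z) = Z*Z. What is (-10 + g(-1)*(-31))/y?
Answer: 41/64 ≈ 0.64063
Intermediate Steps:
g(Z) = Z²
y = -64 (y = -4*(-4)² = -4*16 = -64)
(-10 + g(-1)*(-31))/y = (-10 + (-1)²*(-31))/(-64) = (-10 + 1*(-31))*(-1/64) = (-10 - 31)*(-1/64) = -41*(-1/64) = 41/64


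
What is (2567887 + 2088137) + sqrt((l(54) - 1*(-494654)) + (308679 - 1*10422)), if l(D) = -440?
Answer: 4656024 + sqrt(792471) ≈ 4.6569e+6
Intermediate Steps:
(2567887 + 2088137) + sqrt((l(54) - 1*(-494654)) + (308679 - 1*10422)) = (2567887 + 2088137) + sqrt((-440 - 1*(-494654)) + (308679 - 1*10422)) = 4656024 + sqrt((-440 + 494654) + (308679 - 10422)) = 4656024 + sqrt(494214 + 298257) = 4656024 + sqrt(792471)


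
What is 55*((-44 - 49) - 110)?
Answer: -11165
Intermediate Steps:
55*((-44 - 49) - 110) = 55*(-93 - 110) = 55*(-203) = -11165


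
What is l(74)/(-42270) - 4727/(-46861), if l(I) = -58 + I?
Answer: 99530257/990407235 ≈ 0.10049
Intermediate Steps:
l(74)/(-42270) - 4727/(-46861) = (-58 + 74)/(-42270) - 4727/(-46861) = 16*(-1/42270) - 4727*(-1/46861) = -8/21135 + 4727/46861 = 99530257/990407235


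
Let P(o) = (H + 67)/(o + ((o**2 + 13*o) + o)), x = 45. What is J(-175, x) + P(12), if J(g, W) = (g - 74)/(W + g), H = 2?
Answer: 14941/7020 ≈ 2.1283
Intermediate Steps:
P(o) = 69/(o**2 + 15*o) (P(o) = (2 + 67)/(o + ((o**2 + 13*o) + o)) = 69/(o + (o**2 + 14*o)) = 69/(o**2 + 15*o))
J(g, W) = (-74 + g)/(W + g)
J(-175, x) + P(12) = (-74 - 175)/(45 - 175) + 69/(12*(15 + 12)) = -249/(-130) + 69*(1/12)/27 = -1/130*(-249) + 69*(1/12)*(1/27) = 249/130 + 23/108 = 14941/7020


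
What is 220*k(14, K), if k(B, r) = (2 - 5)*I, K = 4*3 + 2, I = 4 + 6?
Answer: -6600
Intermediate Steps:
I = 10
K = 14 (K = 12 + 2 = 14)
k(B, r) = -30 (k(B, r) = (2 - 5)*10 = -3*10 = -30)
220*k(14, K) = 220*(-30) = -6600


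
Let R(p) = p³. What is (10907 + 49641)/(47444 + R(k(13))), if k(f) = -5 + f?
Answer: 15137/11989 ≈ 1.2626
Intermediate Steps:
(10907 + 49641)/(47444 + R(k(13))) = (10907 + 49641)/(47444 + (-5 + 13)³) = 60548/(47444 + 8³) = 60548/(47444 + 512) = 60548/47956 = 60548*(1/47956) = 15137/11989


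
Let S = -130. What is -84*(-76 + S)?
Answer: 17304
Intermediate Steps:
-84*(-76 + S) = -84*(-76 - 130) = -84*(-206) = 17304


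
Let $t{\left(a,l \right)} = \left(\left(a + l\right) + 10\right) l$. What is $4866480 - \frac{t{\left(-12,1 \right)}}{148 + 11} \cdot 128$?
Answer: $\frac{773770448}{159} \approx 4.8665 \cdot 10^{6}$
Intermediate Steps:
$t{\left(a,l \right)} = l \left(10 + a + l\right)$ ($t{\left(a,l \right)} = \left(10 + a + l\right) l = l \left(10 + a + l\right)$)
$4866480 - \frac{t{\left(-12,1 \right)}}{148 + 11} \cdot 128 = 4866480 - \frac{1 \left(10 - 12 + 1\right)}{148 + 11} \cdot 128 = 4866480 - \frac{1 \left(-1\right)}{159} \cdot 128 = 4866480 - \left(-1\right) \frac{1}{159} \cdot 128 = 4866480 - \left(- \frac{1}{159}\right) 128 = 4866480 - - \frac{128}{159} = 4866480 + \frac{128}{159} = \frac{773770448}{159}$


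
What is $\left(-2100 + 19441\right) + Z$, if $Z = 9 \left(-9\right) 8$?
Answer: $16693$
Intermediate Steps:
$Z = -648$ ($Z = \left(-81\right) 8 = -648$)
$\left(-2100 + 19441\right) + Z = \left(-2100 + 19441\right) - 648 = 17341 - 648 = 16693$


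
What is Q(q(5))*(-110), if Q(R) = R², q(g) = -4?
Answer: -1760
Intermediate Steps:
Q(q(5))*(-110) = (-4)²*(-110) = 16*(-110) = -1760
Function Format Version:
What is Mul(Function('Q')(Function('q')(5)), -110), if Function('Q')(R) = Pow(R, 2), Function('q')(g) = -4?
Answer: -1760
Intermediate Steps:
Mul(Function('Q')(Function('q')(5)), -110) = Mul(Pow(-4, 2), -110) = Mul(16, -110) = -1760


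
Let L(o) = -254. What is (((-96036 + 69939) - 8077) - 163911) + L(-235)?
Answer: -198339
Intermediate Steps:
(((-96036 + 69939) - 8077) - 163911) + L(-235) = (((-96036 + 69939) - 8077) - 163911) - 254 = ((-26097 - 8077) - 163911) - 254 = (-34174 - 163911) - 254 = -198085 - 254 = -198339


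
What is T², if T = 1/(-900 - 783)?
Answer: 1/2832489 ≈ 3.5305e-7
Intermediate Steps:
T = -1/1683 (T = 1/(-1683) = -1/1683 ≈ -0.00059418)
T² = (-1/1683)² = 1/2832489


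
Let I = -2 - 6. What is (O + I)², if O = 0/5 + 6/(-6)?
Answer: 81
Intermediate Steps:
I = -8
O = -1 (O = 0*(⅕) + 6*(-⅙) = 0 - 1 = -1)
(O + I)² = (-1 - 8)² = (-9)² = 81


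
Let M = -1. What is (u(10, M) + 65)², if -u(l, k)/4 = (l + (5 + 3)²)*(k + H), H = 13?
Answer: 12159169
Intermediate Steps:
u(l, k) = -4*(13 + k)*(64 + l) (u(l, k) = -4*(l + (5 + 3)²)*(k + 13) = -4*(l + 8²)*(13 + k) = -4*(l + 64)*(13 + k) = -4*(64 + l)*(13 + k) = -4*(13 + k)*(64 + l))
(u(10, M) + 65)² = ((-3328 - 256*(-1) - 52*10 - 4*(-1)*10) + 65)² = ((-3328 + 256 - 520 + 40) + 65)² = (-3552 + 65)² = (-3487)² = 12159169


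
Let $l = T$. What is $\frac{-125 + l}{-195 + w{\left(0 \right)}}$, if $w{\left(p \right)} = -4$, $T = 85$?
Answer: $\frac{40}{199} \approx 0.201$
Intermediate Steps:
$l = 85$
$\frac{-125 + l}{-195 + w{\left(0 \right)}} = \frac{-125 + 85}{-195 - 4} = - \frac{40}{-199} = \left(-40\right) \left(- \frac{1}{199}\right) = \frac{40}{199}$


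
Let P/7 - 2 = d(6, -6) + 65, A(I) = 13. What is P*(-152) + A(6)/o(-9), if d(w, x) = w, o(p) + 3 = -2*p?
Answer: -1165067/15 ≈ -77671.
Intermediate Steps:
o(p) = -3 - 2*p
P = 511 (P = 14 + 7*(6 + 65) = 14 + 7*71 = 14 + 497 = 511)
P*(-152) + A(6)/o(-9) = 511*(-152) + 13/(-3 - 2*(-9)) = -77672 + 13/(-3 + 18) = -77672 + 13/15 = -1165067/15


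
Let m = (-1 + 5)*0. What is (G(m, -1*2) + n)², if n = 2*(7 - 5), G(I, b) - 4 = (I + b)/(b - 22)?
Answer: 9409/144 ≈ 65.340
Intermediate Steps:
m = 0 (m = 4*0 = 0)
G(I, b) = 4 + (I + b)/(-22 + b) (G(I, b) = 4 + (I + b)/(b - 22) = 4 + (I + b)/(-22 + b))
n = 4 (n = 2*2 = 4)
(G(m, -1*2) + n)² = ((-88 + 0 + 5*(-1*2))/(-22 - 1*2) + 4)² = ((-88 + 0 + 5*(-2))/(-22 - 2) + 4)² = ((-88 + 0 - 10)/(-24) + 4)² = (-1/24*(-98) + 4)² = (49/12 + 4)² = (97/12)² = 9409/144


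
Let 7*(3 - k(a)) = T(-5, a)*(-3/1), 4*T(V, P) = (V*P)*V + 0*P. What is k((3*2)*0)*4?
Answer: 12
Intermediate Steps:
T(V, P) = P*V²/4 (T(V, P) = ((V*P)*V + 0*P)/4 = ((P*V)*V + 0)/4 = (P*V² + 0)/4 = (P*V²)/4 = P*V²/4)
k(a) = 3 + 75*a/28 (k(a) = 3 - (¼)*a*(-5)²*(-3/1)/7 = 3 - (¼)*a*25*(-3*1)/7 = 3 - 25*a/4*(-3)/7 = 3 - (-75)*a/28 = 3 + 75*a/28)
k((3*2)*0)*4 = (3 + 75*((3*2)*0)/28)*4 = (3 + 75*(6*0)/28)*4 = (3 + (75/28)*0)*4 = (3 + 0)*4 = 3*4 = 12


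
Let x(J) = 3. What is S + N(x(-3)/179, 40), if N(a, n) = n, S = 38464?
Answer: 38504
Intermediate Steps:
S + N(x(-3)/179, 40) = 38464 + 40 = 38504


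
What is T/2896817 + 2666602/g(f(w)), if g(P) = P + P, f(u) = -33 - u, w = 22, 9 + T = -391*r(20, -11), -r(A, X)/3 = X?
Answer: -351120883007/14484085 ≈ -24242.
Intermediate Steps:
r(A, X) = -3*X
T = -12912 (T = -9 - (-1173)*(-11) = -9 - 391*33 = -9 - 12903 = -12912)
g(P) = 2*P
T/2896817 + 2666602/g(f(w)) = -12912/2896817 + 2666602/((2*(-33 - 1*22))) = -12912*1/2896817 + 2666602/((2*(-33 - 22))) = -12912/2896817 + 2666602/((2*(-55))) = -12912/2896817 + 2666602/(-110) = -12912/2896817 + 2666602*(-1/110) = -12912/2896817 - 1333301/55 = -351120883007/14484085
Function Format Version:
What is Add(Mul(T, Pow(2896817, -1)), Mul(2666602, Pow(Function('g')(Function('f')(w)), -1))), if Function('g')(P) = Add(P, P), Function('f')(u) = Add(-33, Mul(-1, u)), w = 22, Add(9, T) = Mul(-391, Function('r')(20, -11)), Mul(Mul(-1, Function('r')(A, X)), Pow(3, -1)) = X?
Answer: Rational(-351120883007, 14484085) ≈ -24242.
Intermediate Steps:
Function('r')(A, X) = Mul(-3, X)
T = -12912 (T = Add(-9, Mul(-391, Mul(-3, -11))) = Add(-9, Mul(-391, 33)) = Add(-9, -12903) = -12912)
Function('g')(P) = Mul(2, P)
Add(Mul(T, Pow(2896817, -1)), Mul(2666602, Pow(Function('g')(Function('f')(w)), -1))) = Add(Mul(-12912, Pow(2896817, -1)), Mul(2666602, Pow(Mul(2, Add(-33, Mul(-1, 22))), -1))) = Add(Mul(-12912, Rational(1, 2896817)), Mul(2666602, Pow(Mul(2, Add(-33, -22)), -1))) = Add(Rational(-12912, 2896817), Mul(2666602, Pow(Mul(2, -55), -1))) = Add(Rational(-12912, 2896817), Mul(2666602, Pow(-110, -1))) = Add(Rational(-12912, 2896817), Mul(2666602, Rational(-1, 110))) = Add(Rational(-12912, 2896817), Rational(-1333301, 55)) = Rational(-351120883007, 14484085)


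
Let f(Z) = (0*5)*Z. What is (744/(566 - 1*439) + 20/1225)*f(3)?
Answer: 0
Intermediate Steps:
f(Z) = 0 (f(Z) = 0*Z = 0)
(744/(566 - 1*439) + 20/1225)*f(3) = (744/(566 - 1*439) + 20/1225)*0 = (744/(566 - 439) + 20*(1/1225))*0 = (744/127 + 4/245)*0 = (182788/31115)*0 = 0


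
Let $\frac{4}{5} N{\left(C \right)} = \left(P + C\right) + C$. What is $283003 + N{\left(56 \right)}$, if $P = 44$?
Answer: $283198$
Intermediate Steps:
$N{\left(C \right)} = 55 + \frac{5 C}{2}$ ($N{\left(C \right)} = \frac{5 \left(\left(44 + C\right) + C\right)}{4} = \frac{5 \left(44 + 2 C\right)}{4} = 55 + \frac{5 C}{2}$)
$283003 + N{\left(56 \right)} = 283003 + \left(55 + \frac{5}{2} \cdot 56\right) = 283003 + \left(55 + 140\right) = 283003 + 195 = 283198$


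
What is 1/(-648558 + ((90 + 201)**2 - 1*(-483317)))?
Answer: -1/80560 ≈ -1.2413e-5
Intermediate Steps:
1/(-648558 + ((90 + 201)**2 - 1*(-483317))) = 1/(-648558 + (291**2 + 483317)) = 1/(-648558 + (84681 + 483317)) = 1/(-648558 + 567998) = 1/(-80560) = -1/80560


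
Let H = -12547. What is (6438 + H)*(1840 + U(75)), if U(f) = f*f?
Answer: -45603685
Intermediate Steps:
U(f) = f²
(6438 + H)*(1840 + U(75)) = (6438 - 12547)*(1840 + 75²) = -6109*(1840 + 5625) = -6109*7465 = -45603685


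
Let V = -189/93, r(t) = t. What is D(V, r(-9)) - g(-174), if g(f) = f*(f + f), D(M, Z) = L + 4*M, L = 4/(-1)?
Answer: -1877488/31 ≈ -60564.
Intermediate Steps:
L = -4 (L = 4*(-1) = -4)
V = -63/31 (V = -189*1/93 = -63/31 ≈ -2.0323)
D(M, Z) = -4 + 4*M
g(f) = 2*f² (g(f) = f*(2*f) = 2*f²)
D(V, r(-9)) - g(-174) = (-4 + 4*(-63/31)) - 2*(-174)² = (-4 - 252/31) - 2*30276 = -376/31 - 1*60552 = -376/31 - 60552 = -1877488/31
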